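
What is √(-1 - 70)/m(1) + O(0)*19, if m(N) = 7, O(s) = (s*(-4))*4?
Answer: I*√71/7 ≈ 1.2037*I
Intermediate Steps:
O(s) = -16*s (O(s) = -4*s*4 = -16*s)
√(-1 - 70)/m(1) + O(0)*19 = √(-1 - 70)/7 - 16*0*19 = √(-71)*(⅐) + 0*19 = (I*√71)*(⅐) + 0 = I*√71/7 + 0 = I*√71/7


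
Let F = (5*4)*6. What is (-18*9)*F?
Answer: -19440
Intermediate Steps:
F = 120 (F = 20*6 = 120)
(-18*9)*F = -18*9*120 = -162*120 = -19440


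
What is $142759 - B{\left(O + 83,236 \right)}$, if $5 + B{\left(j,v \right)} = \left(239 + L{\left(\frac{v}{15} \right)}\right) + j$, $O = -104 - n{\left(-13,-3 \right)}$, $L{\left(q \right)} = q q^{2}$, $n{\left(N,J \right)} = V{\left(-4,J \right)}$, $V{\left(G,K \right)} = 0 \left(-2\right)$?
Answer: $\frac{467948494}{3375} \approx 1.3865 \cdot 10^{5}$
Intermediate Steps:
$V{\left(G,K \right)} = 0$
$n{\left(N,J \right)} = 0$
$L{\left(q \right)} = q^{3}$
$O = -104$ ($O = -104 - 0 = -104 + 0 = -104$)
$B{\left(j,v \right)} = 234 + j + \frac{v^{3}}{3375}$ ($B{\left(j,v \right)} = -5 + \left(\left(239 + \left(\frac{v}{15}\right)^{3}\right) + j\right) = -5 + \left(\left(239 + \frac{v^{3}}{3375}\right) + j\right) = -5 + \left(239 + j + \frac{v^{3}}{3375}\right) = 234 + j + \frac{v^{3}}{3375}$)
$142759 - B{\left(O + 83,236 \right)} = 142759 - \left(234 + \left(-104 + 83\right) + \frac{236^{3}}{3375}\right) = 142759 - \left(234 - 21 + \frac{1}{3375} \cdot 13144256\right) = 142759 - \left(234 - 21 + \frac{13144256}{3375}\right) = 142759 - \frac{13863131}{3375} = \frac{467948494}{3375}$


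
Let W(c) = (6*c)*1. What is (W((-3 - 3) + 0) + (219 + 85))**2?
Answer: 71824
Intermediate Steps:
W(c) = 6*c
(W((-3 - 3) + 0) + (219 + 85))**2 = (6*((-3 - 3) + 0) + (219 + 85))**2 = (6*(-6 + 0) + 304)**2 = (6*(-6) + 304)**2 = (-36 + 304)**2 = 268**2 = 71824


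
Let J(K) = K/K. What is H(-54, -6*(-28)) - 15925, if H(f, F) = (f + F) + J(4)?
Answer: -15810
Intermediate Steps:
J(K) = 1
H(f, F) = 1 + F + f (H(f, F) = (f + F) + 1 = (F + f) + 1 = 1 + F + f)
H(-54, -6*(-28)) - 15925 = (1 - 6*(-28) - 54) - 15925 = (1 + 168 - 54) - 15925 = 115 - 15925 = -15810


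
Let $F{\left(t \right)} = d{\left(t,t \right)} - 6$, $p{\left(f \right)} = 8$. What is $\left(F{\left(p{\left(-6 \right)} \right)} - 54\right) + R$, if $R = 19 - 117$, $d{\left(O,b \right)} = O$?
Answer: $-150$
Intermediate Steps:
$R = -98$ ($R = 19 - 117 = -98$)
$F{\left(t \right)} = -6 + t$ ($F{\left(t \right)} = t - 6 = -6 + t$)
$\left(F{\left(p{\left(-6 \right)} \right)} - 54\right) + R = \left(\left(-6 + 8\right) - 54\right) - 98 = \left(2 - 54\right) - 98 = -52 - 98 = -150$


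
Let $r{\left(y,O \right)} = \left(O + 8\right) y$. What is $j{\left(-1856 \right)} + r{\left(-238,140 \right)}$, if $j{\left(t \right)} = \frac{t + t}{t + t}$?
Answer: $-35223$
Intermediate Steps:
$r{\left(y,O \right)} = y \left(8 + O\right)$ ($r{\left(y,O \right)} = \left(8 + O\right) y = y \left(8 + O\right)$)
$j{\left(t \right)} = 1$ ($j{\left(t \right)} = \frac{2 t}{2 t} = 2 t \frac{1}{2 t} = 1$)
$j{\left(-1856 \right)} + r{\left(-238,140 \right)} = 1 - 238 \left(8 + 140\right) = 1 - 35224 = -35223$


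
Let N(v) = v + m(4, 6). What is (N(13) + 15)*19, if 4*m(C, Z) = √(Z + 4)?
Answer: 532 + 19*√10/4 ≈ 547.02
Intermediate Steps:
m(C, Z) = √(4 + Z)/4 (m(C, Z) = √(Z + 4)/4 = √(4 + Z)/4)
N(v) = v + √10/4 (N(v) = v + √(4 + 6)/4 = v + √10/4)
(N(13) + 15)*19 = ((13 + √10/4) + 15)*19 = (28 + √10/4)*19 = 532 + 19*√10/4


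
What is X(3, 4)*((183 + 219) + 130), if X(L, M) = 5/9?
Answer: 2660/9 ≈ 295.56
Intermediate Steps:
X(L, M) = 5/9 (X(L, M) = 5*(⅑) = 5/9)
X(3, 4)*((183 + 219) + 130) = 5*((183 + 219) + 130)/9 = 5*(402 + 130)/9 = (5/9)*532 = 2660/9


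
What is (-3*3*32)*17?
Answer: -4896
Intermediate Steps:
(-3*3*32)*17 = -9*32*17 = -288*17 = -4896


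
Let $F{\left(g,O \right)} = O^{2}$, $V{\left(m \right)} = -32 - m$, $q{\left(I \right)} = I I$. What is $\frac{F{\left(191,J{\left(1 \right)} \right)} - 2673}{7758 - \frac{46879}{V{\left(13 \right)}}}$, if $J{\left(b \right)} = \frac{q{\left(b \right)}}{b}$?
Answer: $- \frac{120240}{395989} \approx -0.30364$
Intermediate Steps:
$q{\left(I \right)} = I^{2}$
$J{\left(b \right)} = b$ ($J{\left(b \right)} = \frac{b^{2}}{b} = b$)
$\frac{F{\left(191,J{\left(1 \right)} \right)} - 2673}{7758 - \frac{46879}{V{\left(13 \right)}}} = \frac{1^{2} - 2673}{7758 - \frac{46879}{-32 - 13}} = \frac{1 - 2673}{7758 - \frac{46879}{-32 - 13}} = - \frac{2672}{7758 - \frac{46879}{-45}} = - \frac{2672}{7758 - - \frac{46879}{45}} = - \frac{2672}{7758 + \frac{46879}{45}} = - \frac{2672}{\frac{395989}{45}} = \left(-2672\right) \frac{45}{395989} = - \frac{120240}{395989}$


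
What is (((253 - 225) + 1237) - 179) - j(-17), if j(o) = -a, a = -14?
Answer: 1072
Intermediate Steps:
j(o) = 14 (j(o) = -1*(-14) = 14)
(((253 - 225) + 1237) - 179) - j(-17) = (((253 - 225) + 1237) - 179) - 1*14 = ((28 + 1237) - 179) - 14 = (1265 - 179) - 14 = 1086 - 14 = 1072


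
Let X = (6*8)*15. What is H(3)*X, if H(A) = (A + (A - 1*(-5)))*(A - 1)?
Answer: 15840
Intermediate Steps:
H(A) = (-1 + A)*(5 + 2*A) (H(A) = (A + (A + 5))*(-1 + A) = (A + (5 + A))*(-1 + A) = (5 + 2*A)*(-1 + A) = (-1 + A)*(5 + 2*A))
X = 720 (X = 48*15 = 720)
H(3)*X = (-5 + 2*3² + 3*3)*720 = (-5 + 2*9 + 9)*720 = (-5 + 18 + 9)*720 = 22*720 = 15840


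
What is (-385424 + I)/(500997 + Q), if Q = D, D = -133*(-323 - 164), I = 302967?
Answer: -82457/565768 ≈ -0.14574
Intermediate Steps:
D = 64771 (D = -133*(-487) = 64771)
Q = 64771
(-385424 + I)/(500997 + Q) = (-385424 + 302967)/(500997 + 64771) = -82457/565768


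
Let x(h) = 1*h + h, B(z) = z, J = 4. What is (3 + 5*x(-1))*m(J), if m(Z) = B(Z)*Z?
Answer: -112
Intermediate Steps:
m(Z) = Z² (m(Z) = Z*Z = Z²)
x(h) = 2*h (x(h) = h + h = 2*h)
(3 + 5*x(-1))*m(J) = (3 + 5*(2*(-1)))*4² = (3 + 5*(-2))*16 = (3 - 10)*16 = -7*16 = -112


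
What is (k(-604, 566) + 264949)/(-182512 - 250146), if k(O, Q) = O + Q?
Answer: -264911/432658 ≈ -0.61229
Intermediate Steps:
(k(-604, 566) + 264949)/(-182512 - 250146) = ((-604 + 566) + 264949)/(-182512 - 250146) = (-38 + 264949)/(-432658) = 264911*(-1/432658) = -264911/432658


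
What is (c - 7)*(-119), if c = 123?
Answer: -13804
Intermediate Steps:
(c - 7)*(-119) = (123 - 7)*(-119) = 116*(-119) = -13804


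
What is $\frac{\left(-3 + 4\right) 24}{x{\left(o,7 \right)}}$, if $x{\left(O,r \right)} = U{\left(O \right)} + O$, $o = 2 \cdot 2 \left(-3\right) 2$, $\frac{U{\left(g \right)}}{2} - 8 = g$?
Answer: $- \frac{3}{7} \approx -0.42857$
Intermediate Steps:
$U{\left(g \right)} = 16 + 2 g$
$o = -24$ ($o = 4 \left(-3\right) 2 = \left(-12\right) 2 = -24$)
$x{\left(O,r \right)} = 16 + 3 O$ ($x{\left(O,r \right)} = \left(16 + 2 O\right) + O = 16 + 3 O$)
$\frac{\left(-3 + 4\right) 24}{x{\left(o,7 \right)}} = \frac{\left(-3 + 4\right) 24}{16 + 3 \left(-24\right)} = \frac{1 \cdot 24}{16 - 72} = \frac{24}{-56} = 24 \left(- \frac{1}{56}\right) = - \frac{3}{7}$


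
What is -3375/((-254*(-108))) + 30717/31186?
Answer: 13655111/15842488 ≈ 0.86193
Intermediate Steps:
-3375/((-254*(-108))) + 30717/31186 = -3375/27432 + 30717*(1/31186) = -3375*1/27432 + 30717/31186 = -125/1016 + 30717/31186 = 13655111/15842488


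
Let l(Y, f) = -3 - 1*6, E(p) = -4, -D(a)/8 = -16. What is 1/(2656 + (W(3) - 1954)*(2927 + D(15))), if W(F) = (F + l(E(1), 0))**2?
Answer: -1/5856834 ≈ -1.7074e-7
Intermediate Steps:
D(a) = 128 (D(a) = -8*(-16) = 128)
l(Y, f) = -9 (l(Y, f) = -3 - 6 = -9)
W(F) = (-9 + F)**2 (W(F) = (F - 9)**2 = (-9 + F)**2)
1/(2656 + (W(3) - 1954)*(2927 + D(15))) = 1/(2656 + ((-9 + 3)**2 - 1954)*(2927 + 128)) = 1/(2656 + ((-6)**2 - 1954)*3055) = 1/(2656 + (36 - 1954)*3055) = 1/(2656 - 1918*3055) = 1/(2656 - 5859490) = 1/(-5856834) = -1/5856834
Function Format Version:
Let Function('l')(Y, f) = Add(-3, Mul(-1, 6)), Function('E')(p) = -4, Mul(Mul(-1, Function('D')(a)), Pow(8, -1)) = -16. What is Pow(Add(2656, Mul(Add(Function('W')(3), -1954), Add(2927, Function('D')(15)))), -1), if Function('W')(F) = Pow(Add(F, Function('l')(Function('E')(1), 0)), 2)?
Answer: Rational(-1, 5856834) ≈ -1.7074e-7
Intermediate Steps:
Function('D')(a) = 128 (Function('D')(a) = Mul(-8, -16) = 128)
Function('l')(Y, f) = -9 (Function('l')(Y, f) = Add(-3, -6) = -9)
Function('W')(F) = Pow(Add(-9, F), 2) (Function('W')(F) = Pow(Add(F, -9), 2) = Pow(Add(-9, F), 2))
Pow(Add(2656, Mul(Add(Function('W')(3), -1954), Add(2927, Function('D')(15)))), -1) = Pow(Add(2656, Mul(Add(Pow(Add(-9, 3), 2), -1954), Add(2927, 128))), -1) = Pow(Add(2656, Mul(Add(Pow(-6, 2), -1954), 3055)), -1) = Pow(Add(2656, Mul(Add(36, -1954), 3055)), -1) = Pow(Add(2656, Mul(-1918, 3055)), -1) = Pow(Add(2656, -5859490), -1) = Pow(-5856834, -1) = Rational(-1, 5856834)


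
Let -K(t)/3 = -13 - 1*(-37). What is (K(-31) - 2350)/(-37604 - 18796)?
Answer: 1211/28200 ≈ 0.042943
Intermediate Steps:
K(t) = -72 (K(t) = -3*(-13 - 1*(-37)) = -3*(-13 + 37) = -3*24 = -72)
(K(-31) - 2350)/(-37604 - 18796) = (-72 - 2350)/(-37604 - 18796) = -2422/(-56400) = -2422*(-1/56400) = 1211/28200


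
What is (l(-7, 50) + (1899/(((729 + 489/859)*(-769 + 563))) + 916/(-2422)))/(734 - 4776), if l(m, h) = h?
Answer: -2585304595183/210642554390800 ≈ -0.012273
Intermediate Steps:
(l(-7, 50) + (1899/(((729 + 489/859)*(-769 + 563))) + 916/(-2422)))/(734 - 4776) = (50 + (1899/(((729 + 489/859)*(-769 + 563))) + 916/(-2422)))/(734 - 4776) = (50 + (1899/(((729 + 489*(1/859))*(-206))) + 916*(-1/2422)))/(-4042) = (50 + (1899/(((729 + 489/859)*(-206))) - 458/1211))*(-1/4042) = (50 + (1899/(((626700/859)*(-206))) - 458/1211))*(-1/4042) = (50 + (1899/(-129100200/859) - 458/1211))*(-1/4042) = (50 + (1899*(-859/129100200) - 458/1211))*(-1/4042) = (50 + (-543747/43033400 - 458/1211))*(-1/4042) = (50 - 20367774817/52113447400)*(-1/4042) = (2585304595183/52113447400)*(-1/4042) = -2585304595183/210642554390800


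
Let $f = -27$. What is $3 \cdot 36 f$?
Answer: $-2916$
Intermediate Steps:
$3 \cdot 36 f = 3 \cdot 36 \left(-27\right) = 108 \left(-27\right) = -2916$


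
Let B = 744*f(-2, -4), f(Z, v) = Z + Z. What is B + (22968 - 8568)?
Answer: 11424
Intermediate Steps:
f(Z, v) = 2*Z
B = -2976 (B = 744*(2*(-2)) = 744*(-4) = -2976)
B + (22968 - 8568) = -2976 + (22968 - 8568) = -2976 + 14400 = 11424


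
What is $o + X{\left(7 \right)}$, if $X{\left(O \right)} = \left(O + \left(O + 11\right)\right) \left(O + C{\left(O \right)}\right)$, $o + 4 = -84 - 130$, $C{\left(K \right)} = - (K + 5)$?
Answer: $-343$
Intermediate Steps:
$C{\left(K \right)} = -5 - K$ ($C{\left(K \right)} = - (5 + K) = -5 - K$)
$o = -218$ ($o = -4 - 214 = -218$)
$X{\left(O \right)} = -55 - 10 O$ ($X{\left(O \right)} = \left(O + \left(O + 11\right)\right) \left(O - \left(5 + O\right)\right) = \left(O + \left(11 + O\right)\right) \left(-5\right) = \left(11 + 2 O\right) \left(-5\right) = -55 - 10 O$)
$o + X{\left(7 \right)} = -218 - 125 = -343$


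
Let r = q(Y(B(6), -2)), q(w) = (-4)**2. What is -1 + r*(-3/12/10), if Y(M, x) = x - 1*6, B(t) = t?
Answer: -7/5 ≈ -1.4000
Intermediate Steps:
Y(M, x) = -6 + x (Y(M, x) = x - 6 = -6 + x)
q(w) = 16
r = 16
-1 + r*(-3/12/10) = -1 + 16*(-3/12/10) = -1 + 16*(-3*1/12*(1/10)) = -1 + 16*(-1/4*1/10) = -1 + 16*(-1/40) = -1 - 2/5 = -7/5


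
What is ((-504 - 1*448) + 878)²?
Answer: 5476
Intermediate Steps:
((-504 - 1*448) + 878)² = ((-504 - 448) + 878)² = (-952 + 878)² = (-74)² = 5476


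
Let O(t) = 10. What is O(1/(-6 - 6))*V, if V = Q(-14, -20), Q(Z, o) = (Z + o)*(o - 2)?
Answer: 7480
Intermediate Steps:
Q(Z, o) = (-2 + o)*(Z + o) (Q(Z, o) = (Z + o)*(-2 + o) = (-2 + o)*(Z + o))
V = 748 (V = (-20)² - 2*(-14) - 2*(-20) - 14*(-20) = 400 + 28 + 40 + 280 = 748)
O(1/(-6 - 6))*V = 10*748 = 7480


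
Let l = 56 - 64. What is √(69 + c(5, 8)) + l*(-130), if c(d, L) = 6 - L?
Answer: 1040 + √67 ≈ 1048.2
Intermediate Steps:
l = -8
√(69 + c(5, 8)) + l*(-130) = √(69 + (6 - 1*8)) - 8*(-130) = √(69 + (6 - 8)) + 1040 = √(69 - 2) + 1040 = √67 + 1040 = 1040 + √67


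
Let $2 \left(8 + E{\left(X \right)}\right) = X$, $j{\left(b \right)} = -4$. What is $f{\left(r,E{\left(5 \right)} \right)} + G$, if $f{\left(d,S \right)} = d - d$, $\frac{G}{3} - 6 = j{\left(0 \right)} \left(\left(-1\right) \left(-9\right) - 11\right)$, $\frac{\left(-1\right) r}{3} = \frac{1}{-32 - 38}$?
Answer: $42$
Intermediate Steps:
$r = \frac{3}{70}$ ($r = - \frac{3}{-32 - 38} = - \frac{3}{-70} = \left(-3\right) \left(- \frac{1}{70}\right) = \frac{3}{70} \approx 0.042857$)
$E{\left(X \right)} = -8 + \frac{X}{2}$
$G = 42$ ($G = 18 + 3 \left(- 4 \left(\left(-1\right) \left(-9\right) - 11\right)\right) = 18 + 3 \left(- 4 \left(9 - 11\right)\right) = 18 + 3 \left(\left(-4\right) \left(-2\right)\right) = 18 + 3 \cdot 8 = 18 + 24 = 42$)
$f{\left(d,S \right)} = 0$
$f{\left(r,E{\left(5 \right)} \right)} + G = 0 + 42 = 42$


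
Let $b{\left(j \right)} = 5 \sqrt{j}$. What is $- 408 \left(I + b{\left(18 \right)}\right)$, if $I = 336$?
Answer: $-137088 - 6120 \sqrt{2} \approx -1.4574 \cdot 10^{5}$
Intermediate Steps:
$- 408 \left(I + b{\left(18 \right)}\right) = - 408 \left(336 + 5 \sqrt{18}\right) = - 408 \left(336 + 5 \cdot 3 \sqrt{2}\right) = - 408 \left(336 + 15 \sqrt{2}\right) = -137088 - 6120 \sqrt{2}$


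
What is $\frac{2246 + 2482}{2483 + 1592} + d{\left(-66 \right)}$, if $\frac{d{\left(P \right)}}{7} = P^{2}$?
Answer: $\frac{124259628}{4075} \approx 30493.0$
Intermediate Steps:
$d{\left(P \right)} = 7 P^{2}$
$\frac{2246 + 2482}{2483 + 1592} + d{\left(-66 \right)} = \frac{2246 + 2482}{2483 + 1592} + 7 \left(-66\right)^{2} = \frac{4728}{4075} + 7 \cdot 4356 = 4728 \cdot \frac{1}{4075} + 30492 = \frac{4728}{4075} + 30492 = \frac{124259628}{4075}$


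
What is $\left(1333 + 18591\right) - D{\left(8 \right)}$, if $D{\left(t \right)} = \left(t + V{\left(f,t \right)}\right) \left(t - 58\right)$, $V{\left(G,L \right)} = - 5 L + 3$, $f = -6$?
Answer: $18474$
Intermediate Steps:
$V{\left(G,L \right)} = 3 - 5 L$
$D{\left(t \right)} = \left(-58 + t\right) \left(3 - 4 t\right)$ ($D{\left(t \right)} = \left(t - \left(-3 + 5 t\right)\right) \left(t - 58\right) = \left(3 - 4 t\right) \left(-58 + t\right) = \left(-58 + t\right) \left(3 - 4 t\right)$)
$\left(1333 + 18591\right) - D{\left(8 \right)} = \left(1333 + 18591\right) - \left(-174 - 4 \cdot 8^{2} + 235 \cdot 8\right) = 19924 - \left(-174 - 256 + 1880\right) = 19924 - 1450 = 18474$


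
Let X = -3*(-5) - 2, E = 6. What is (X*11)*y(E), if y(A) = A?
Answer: 858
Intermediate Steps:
X = 13 (X = 15 - 2 = 13)
(X*11)*y(E) = (13*11)*6 = 143*6 = 858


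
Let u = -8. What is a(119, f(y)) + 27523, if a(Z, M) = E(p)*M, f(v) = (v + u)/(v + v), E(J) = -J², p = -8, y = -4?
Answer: 27427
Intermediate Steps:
f(v) = (-8 + v)/(2*v) (f(v) = (v - 8)/(v + v) = (-8 + v)/((2*v)) = (-8 + v)*(1/(2*v)) = (-8 + v)/(2*v))
a(Z, M) = -64*M (a(Z, M) = (-1*(-8)²)*M = (-1*64)*M = -64*M)
a(119, f(y)) + 27523 = -32*(-8 - 4)/(-4) + 27523 = -32*(-1)*(-12)/4 + 27523 = -64*3/2 + 27523 = -96 + 27523 = 27427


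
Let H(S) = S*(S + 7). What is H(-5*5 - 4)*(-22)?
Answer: -14036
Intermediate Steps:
H(S) = S*(7 + S)
H(-5*5 - 4)*(-22) = ((-5*5 - 4)*(7 + (-5*5 - 4)))*(-22) = ((-25 - 4)*(7 + (-25 - 4)))*(-22) = -29*(7 - 29)*(-22) = -29*(-22)*(-22) = 638*(-22) = -14036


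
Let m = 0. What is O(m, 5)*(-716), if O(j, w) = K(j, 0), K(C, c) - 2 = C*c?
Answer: -1432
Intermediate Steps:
K(C, c) = 2 + C*c
O(j, w) = 2 (O(j, w) = 2 + j*0 = 2 + 0 = 2)
O(m, 5)*(-716) = 2*(-716) = -1432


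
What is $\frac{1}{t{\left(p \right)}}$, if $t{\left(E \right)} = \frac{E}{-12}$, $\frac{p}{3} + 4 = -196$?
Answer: $\frac{1}{50} \approx 0.02$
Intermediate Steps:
$p = -600$ ($p = -12 + 3 \left(-196\right) = -12 - 588 = -600$)
$t{\left(E \right)} = - \frac{E}{12}$ ($t{\left(E \right)} = E \left(- \frac{1}{12}\right) = - \frac{E}{12}$)
$\frac{1}{t{\left(p \right)}} = \frac{1}{\left(- \frac{1}{12}\right) \left(-600\right)} = \frac{1}{50}$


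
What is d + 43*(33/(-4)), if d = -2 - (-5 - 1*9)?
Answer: -1371/4 ≈ -342.75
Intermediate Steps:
d = 12 (d = -2 - (-5 - 9) = -2 - 1*(-14) = -2 + 14 = 12)
d + 43*(33/(-4)) = 12 + 43*(33/(-4)) = 12 + 43*(33*(-¼)) = 12 + 43*(-33/4) = 12 - 1419/4 = -1371/4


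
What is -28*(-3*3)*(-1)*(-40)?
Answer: 10080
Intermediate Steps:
-28*(-3*3)*(-1)*(-40) = -(-252)*(-1)*(-40) = -28*9*(-40) = -252*(-40) = 10080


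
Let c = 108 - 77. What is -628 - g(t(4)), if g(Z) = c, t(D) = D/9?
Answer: -659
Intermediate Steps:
t(D) = D/9 (t(D) = D*(1/9) = D/9)
c = 31
g(Z) = 31
-628 - g(t(4)) = -628 - 1*31 = -628 - 31 = -659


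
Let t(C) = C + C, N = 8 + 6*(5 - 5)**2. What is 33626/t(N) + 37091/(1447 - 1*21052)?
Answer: 329322137/156840 ≈ 2099.7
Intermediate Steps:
N = 8 (N = 8 + 6*0**2 = 8 + 6*0 = 8 + 0 = 8)
t(C) = 2*C
33626/t(N) + 37091/(1447 - 1*21052) = 33626/((2*8)) + 37091/(1447 - 1*21052) = 33626/16 + 37091/(1447 - 21052) = 33626*(1/16) + 37091/(-19605) = 16813/8 + 37091*(-1/19605) = 16813/8 - 37091/19605 = 329322137/156840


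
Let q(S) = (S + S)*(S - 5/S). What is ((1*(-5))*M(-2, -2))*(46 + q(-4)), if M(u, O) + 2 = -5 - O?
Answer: 1700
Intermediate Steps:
M(u, O) = -7 - O (M(u, O) = -2 + (-5 - O) = -7 - O)
q(S) = 2*S*(S - 5/S) (q(S) = (2*S)*(S - 5/S) = 2*S*(S - 5/S))
((1*(-5))*M(-2, -2))*(46 + q(-4)) = ((1*(-5))*(-7 - 1*(-2)))*(46 + (-10 + 2*(-4)²)) = (-5*(-7 + 2))*(46 + (-10 + 2*16)) = (-5*(-5))*(46 + (-10 + 32)) = 25*(46 + 22) = 25*68 = 1700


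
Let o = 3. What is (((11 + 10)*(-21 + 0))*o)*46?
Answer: -60858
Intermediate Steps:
(((11 + 10)*(-21 + 0))*o)*46 = (((11 + 10)*(-21 + 0))*3)*46 = ((21*(-21))*3)*46 = -441*3*46 = -1323*46 = -60858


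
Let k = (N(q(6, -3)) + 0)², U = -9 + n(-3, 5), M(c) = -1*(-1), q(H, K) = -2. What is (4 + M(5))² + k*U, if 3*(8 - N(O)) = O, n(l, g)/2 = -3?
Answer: -3305/3 ≈ -1101.7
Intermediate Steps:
M(c) = 1
n(l, g) = -6 (n(l, g) = 2*(-3) = -6)
N(O) = 8 - O/3
U = -15 (U = -9 - 6 = -15)
k = 676/9 (k = ((8 - ⅓*(-2)) + 0)² = ((8 + ⅔) + 0)² = (26/3 + 0)² = (26/3)² = 676/9 ≈ 75.111)
(4 + M(5))² + k*U = (4 + 1)² + (676/9)*(-15) = 5² - 3380/3 = 25 - 3380/3 = -3305/3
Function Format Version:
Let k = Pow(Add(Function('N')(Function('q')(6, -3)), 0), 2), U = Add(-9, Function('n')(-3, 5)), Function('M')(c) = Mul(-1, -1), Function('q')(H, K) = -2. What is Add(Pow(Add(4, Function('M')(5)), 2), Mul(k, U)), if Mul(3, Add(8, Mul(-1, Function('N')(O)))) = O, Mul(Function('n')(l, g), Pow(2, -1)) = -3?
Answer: Rational(-3305, 3) ≈ -1101.7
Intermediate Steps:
Function('M')(c) = 1
Function('n')(l, g) = -6 (Function('n')(l, g) = Mul(2, -3) = -6)
Function('N')(O) = Add(8, Mul(Rational(-1, 3), O))
U = -15 (U = Add(-9, -6) = -15)
k = Rational(676, 9) (k = Pow(Add(Add(8, Mul(Rational(-1, 3), -2)), 0), 2) = Pow(Add(Add(8, Rational(2, 3)), 0), 2) = Pow(Add(Rational(26, 3), 0), 2) = Pow(Rational(26, 3), 2) = Rational(676, 9) ≈ 75.111)
Add(Pow(Add(4, Function('M')(5)), 2), Mul(k, U)) = Add(Pow(Add(4, 1), 2), Mul(Rational(676, 9), -15)) = Add(Pow(5, 2), Rational(-3380, 3)) = Add(25, Rational(-3380, 3)) = Rational(-3305, 3)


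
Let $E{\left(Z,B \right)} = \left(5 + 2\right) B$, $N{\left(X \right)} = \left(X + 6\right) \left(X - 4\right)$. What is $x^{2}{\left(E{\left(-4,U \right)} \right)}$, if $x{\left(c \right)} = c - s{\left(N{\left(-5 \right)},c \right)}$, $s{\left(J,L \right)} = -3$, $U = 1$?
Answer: $100$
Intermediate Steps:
$N{\left(X \right)} = \left(-4 + X\right) \left(6 + X\right)$ ($N{\left(X \right)} = \left(6 + X\right) \left(-4 + X\right) = \left(-4 + X\right) \left(6 + X\right)$)
$E{\left(Z,B \right)} = 7 B$
$x{\left(c \right)} = 3 + c$ ($x{\left(c \right)} = c - -3 = c + 3 = 3 + c$)
$x^{2}{\left(E{\left(-4,U \right)} \right)} = \left(3 + 7 \cdot 1\right)^{2} = \left(3 + 7\right)^{2} = 10^{2} = 100$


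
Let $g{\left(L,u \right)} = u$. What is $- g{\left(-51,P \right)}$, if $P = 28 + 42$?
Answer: $-70$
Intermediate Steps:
$P = 70$
$- g{\left(-51,P \right)} = \left(-1\right) 70 = -70$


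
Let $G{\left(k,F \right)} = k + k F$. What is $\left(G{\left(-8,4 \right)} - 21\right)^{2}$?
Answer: $3721$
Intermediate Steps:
$G{\left(k,F \right)} = k + F k$
$\left(G{\left(-8,4 \right)} - 21\right)^{2} = \left(- 8 \left(1 + 4\right) - 21\right)^{2} = \left(\left(-8\right) 5 - 21\right)^{2} = \left(-40 - 21\right)^{2} = \left(-61\right)^{2} = 3721$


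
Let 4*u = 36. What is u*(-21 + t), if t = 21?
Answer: 0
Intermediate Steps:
u = 9 (u = (¼)*36 = 9)
u*(-21 + t) = 9*(-21 + 21) = 9*0 = 0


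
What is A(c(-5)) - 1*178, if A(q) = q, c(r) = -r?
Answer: -173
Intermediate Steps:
A(c(-5)) - 1*178 = -1*(-5) - 1*178 = 5 - 178 = -173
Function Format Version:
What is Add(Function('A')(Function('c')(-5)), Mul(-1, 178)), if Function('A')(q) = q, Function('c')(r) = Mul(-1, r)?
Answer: -173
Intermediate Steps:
Add(Function('A')(Function('c')(-5)), Mul(-1, 178)) = Add(Mul(-1, -5), Mul(-1, 178)) = Add(5, -178) = -173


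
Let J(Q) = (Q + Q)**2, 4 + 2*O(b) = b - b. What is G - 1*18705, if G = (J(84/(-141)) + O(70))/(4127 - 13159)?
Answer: -186598161379/9975844 ≈ -18705.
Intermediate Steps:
O(b) = -2 (O(b) = -2 + (b - b)/2 = -2 + (1/2)*0 = -2 + 0 = -2)
J(Q) = 4*Q**2 (J(Q) = (2*Q)**2 = 4*Q**2)
G = 641/9975844 (G = (4*(84/(-141))**2 - 2)/(4127 - 13159) = (4*(84*(-1/141))**2 - 2)/(-9032) = (4*(-28/47)**2 - 2)*(-1/9032) = (4*(784/2209) - 2)*(-1/9032) = (3136/2209 - 2)*(-1/9032) = -1282/2209*(-1/9032) = 641/9975844 ≈ 6.4255e-5)
G - 1*18705 = 641/9975844 - 1*18705 = 641/9975844 - 18705 = -186598161379/9975844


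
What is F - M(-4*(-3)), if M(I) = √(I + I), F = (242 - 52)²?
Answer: 36100 - 2*√6 ≈ 36095.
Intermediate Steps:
F = 36100 (F = 190² = 36100)
M(I) = √2*√I (M(I) = √(2*I) = √2*√I)
F - M(-4*(-3)) = 36100 - √2*√(-4*(-3)) = 36100 - √2*√12 = 36100 - √2*2*√3 = 36100 - 2*√6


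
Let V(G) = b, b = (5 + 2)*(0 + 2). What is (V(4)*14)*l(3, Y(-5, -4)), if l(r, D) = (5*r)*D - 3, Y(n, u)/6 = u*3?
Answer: -212268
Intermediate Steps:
Y(n, u) = 18*u (Y(n, u) = 6*(u*3) = 6*(3*u) = 18*u)
l(r, D) = -3 + 5*D*r (l(r, D) = 5*D*r - 3 = -3 + 5*D*r)
b = 14 (b = 7*2 = 14)
V(G) = 14
(V(4)*14)*l(3, Y(-5, -4)) = (14*14)*(-3 + 5*(18*(-4))*3) = 196*(-3 + 5*(-72)*3) = 196*(-3 - 1080) = 196*(-1083) = -212268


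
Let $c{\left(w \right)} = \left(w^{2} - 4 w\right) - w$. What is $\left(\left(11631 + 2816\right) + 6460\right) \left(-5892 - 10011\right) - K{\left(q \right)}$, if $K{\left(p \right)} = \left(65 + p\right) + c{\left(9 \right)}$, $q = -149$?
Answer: $-332483973$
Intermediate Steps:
$c{\left(w \right)} = w^{2} - 5 w$
$K{\left(p \right)} = 101 + p$ ($K{\left(p \right)} = \left(65 + p\right) + 9 \left(-5 + 9\right) = \left(65 + p\right) + 9 \cdot 4 = \left(65 + p\right) + 36 = 101 + p$)
$\left(\left(11631 + 2816\right) + 6460\right) \left(-5892 - 10011\right) - K{\left(q \right)} = \left(\left(11631 + 2816\right) + 6460\right) \left(-5892 - 10011\right) - \left(101 - 149\right) = \left(14447 + 6460\right) \left(-15903\right) - -48 = 20907 \left(-15903\right) + 48 = -332484021 + 48 = -332483973$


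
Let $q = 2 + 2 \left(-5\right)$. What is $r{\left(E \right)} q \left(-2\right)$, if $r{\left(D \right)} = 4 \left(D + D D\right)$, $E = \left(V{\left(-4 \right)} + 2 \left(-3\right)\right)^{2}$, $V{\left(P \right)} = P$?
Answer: $646400$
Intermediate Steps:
$q = -8$ ($q = 2 - 10 = -8$)
$E = 100$ ($E = \left(-4 + 2 \left(-3\right)\right)^{2} = \left(-4 - 6\right)^{2} = \left(-10\right)^{2} = 100$)
$r{\left(D \right)} = 4 D + 4 D^{2}$ ($r{\left(D \right)} = 4 \left(D + D^{2}\right) = 4 D + 4 D^{2}$)
$r{\left(E \right)} q \left(-2\right) = 4 \cdot 100 \left(1 + 100\right) \left(-8\right) \left(-2\right) = 4 \cdot 100 \cdot 101 \left(-8\right) \left(-2\right) = 40400 \left(-8\right) \left(-2\right) = \left(-323200\right) \left(-2\right) = 646400$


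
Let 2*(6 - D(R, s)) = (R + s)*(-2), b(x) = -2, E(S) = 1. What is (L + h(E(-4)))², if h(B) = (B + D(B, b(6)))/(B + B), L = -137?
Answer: 17956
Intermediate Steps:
D(R, s) = 6 + R + s (D(R, s) = 6 - (R + s)*(-2)/2 = 6 - (-2*R - 2*s)/2 = 6 + (R + s) = 6 + R + s)
h(B) = (4 + 2*B)/(2*B) (h(B) = (B + (6 + B - 2))/(B + B) = (B + (4 + B))/((2*B)) = (4 + 2*B)*(1/(2*B)) = (4 + 2*B)/(2*B))
(L + h(E(-4)))² = (-137 + (2 + 1)/1)² = (-137 + 1*3)² = (-137 + 3)² = (-134)² = 17956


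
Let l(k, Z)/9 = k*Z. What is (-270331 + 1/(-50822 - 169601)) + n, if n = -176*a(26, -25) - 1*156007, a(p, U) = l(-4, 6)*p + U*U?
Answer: 99648388993/220423 ≈ 4.5208e+5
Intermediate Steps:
l(k, Z) = 9*Z*k (l(k, Z) = 9*(k*Z) = 9*(Z*k) = 9*Z*k)
a(p, U) = U² - 216*p (a(p, U) = (9*6*(-4))*p + U*U = -216*p + U² = U² - 216*p)
n = 722409 (n = -176*((-25)² - 216*26) - 1*156007 = -176*(625 - 5616) - 156007 = -176*(-4991) - 156007 = 878416 - 156007 = 722409)
(-270331 + 1/(-50822 - 169601)) + n = (-270331 + 1/(-50822 - 169601)) + 722409 = (-270331 + 1/(-220423)) + 722409 = (-270331 - 1/220423) + 722409 = -59587170014/220423 + 722409 = 99648388993/220423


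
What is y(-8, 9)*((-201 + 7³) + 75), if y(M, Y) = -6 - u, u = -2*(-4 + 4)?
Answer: -1302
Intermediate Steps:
u = 0 (u = -2*0 = 0)
y(M, Y) = -6 (y(M, Y) = -6 - 1*0 = -6 + 0 = -6)
y(-8, 9)*((-201 + 7³) + 75) = -6*((-201 + 7³) + 75) = -6*((-201 + 343) + 75) = -6*(142 + 75) = -6*217 = -1302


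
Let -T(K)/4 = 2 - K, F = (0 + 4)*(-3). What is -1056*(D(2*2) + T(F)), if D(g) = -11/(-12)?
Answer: 58168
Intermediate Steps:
F = -12 (F = 4*(-3) = -12)
D(g) = 11/12 (D(g) = -11*(-1/12) = 11/12)
T(K) = -8 + 4*K (T(K) = -4*(2 - K) = -8 + 4*K)
-1056*(D(2*2) + T(F)) = -1056*(11/12 + (-8 + 4*(-12))) = -1056*(11/12 + (-8 - 48)) = -1056*(11/12 - 56) = -1056*(-661/12) = 58168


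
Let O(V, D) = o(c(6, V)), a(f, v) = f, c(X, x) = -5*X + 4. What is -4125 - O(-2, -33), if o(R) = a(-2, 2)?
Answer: -4123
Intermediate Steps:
c(X, x) = 4 - 5*X
o(R) = -2
O(V, D) = -2
-4125 - O(-2, -33) = -4125 - 1*(-2) = -4125 + 2 = -4123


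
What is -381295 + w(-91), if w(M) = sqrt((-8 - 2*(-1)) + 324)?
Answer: -381295 + sqrt(318) ≈ -3.8128e+5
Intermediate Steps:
w(M) = sqrt(318) (w(M) = sqrt((-8 + 2) + 324) = sqrt(-6 + 324) = sqrt(318))
-381295 + w(-91) = -381295 + sqrt(318)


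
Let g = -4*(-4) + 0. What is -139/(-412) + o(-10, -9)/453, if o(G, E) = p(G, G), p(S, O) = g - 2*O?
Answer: 25933/62212 ≈ 0.41685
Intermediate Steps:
g = 16 (g = 16 + 0 = 16)
p(S, O) = 16 - 2*O
o(G, E) = 16 - 2*G
-139/(-412) + o(-10, -9)/453 = -139/(-412) + (16 - 2*(-10))/453 = -139*(-1/412) + (16 + 20)*(1/453) = 139/412 + 36*(1/453) = 139/412 + 12/151 = 25933/62212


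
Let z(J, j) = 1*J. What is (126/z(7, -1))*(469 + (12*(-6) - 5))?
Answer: 7056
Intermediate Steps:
z(J, j) = J
(126/z(7, -1))*(469 + (12*(-6) - 5)) = (126/7)*(469 + (12*(-6) - 5)) = (126*(⅐))*(469 + (-72 - 5)) = 18*(469 - 77) = 18*392 = 7056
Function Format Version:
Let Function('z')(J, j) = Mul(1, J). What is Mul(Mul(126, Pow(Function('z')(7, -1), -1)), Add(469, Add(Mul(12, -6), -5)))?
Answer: 7056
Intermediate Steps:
Function('z')(J, j) = J
Mul(Mul(126, Pow(Function('z')(7, -1), -1)), Add(469, Add(Mul(12, -6), -5))) = Mul(Mul(126, Pow(7, -1)), Add(469, Add(Mul(12, -6), -5))) = Mul(Mul(126, Rational(1, 7)), Add(469, Add(-72, -5))) = Mul(18, Add(469, -77)) = Mul(18, 392) = 7056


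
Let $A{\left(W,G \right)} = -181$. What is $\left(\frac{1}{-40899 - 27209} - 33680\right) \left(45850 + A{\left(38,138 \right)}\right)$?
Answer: $- \frac{104759088853029}{68108} \approx -1.5381 \cdot 10^{9}$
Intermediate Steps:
$\left(\frac{1}{-40899 - 27209} - 33680\right) \left(45850 + A{\left(38,138 \right)}\right) = \left(\frac{1}{-40899 - 27209} - 33680\right) \left(45850 - 181\right) = \left(\frac{1}{-68108} - 33680\right) 45669 = \left(- \frac{1}{68108} - 33680\right) 45669 = \left(- \frac{2293877441}{68108}\right) 45669 = - \frac{104759088853029}{68108}$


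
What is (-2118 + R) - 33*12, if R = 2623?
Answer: 109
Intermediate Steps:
(-2118 + R) - 33*12 = (-2118 + 2623) - 33*12 = 505 - 396 = 109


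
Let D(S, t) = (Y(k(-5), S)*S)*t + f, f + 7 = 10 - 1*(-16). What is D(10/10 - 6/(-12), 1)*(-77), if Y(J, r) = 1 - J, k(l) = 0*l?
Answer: -3157/2 ≈ -1578.5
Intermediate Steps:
k(l) = 0
f = 19 (f = -7 + (10 - 1*(-16)) = -7 + (10 + 16) = -7 + 26 = 19)
D(S, t) = 19 + S*t (D(S, t) = ((1 - 1*0)*S)*t + 19 = ((1 + 0)*S)*t + 19 = (1*S)*t + 19 = S*t + 19 = 19 + S*t)
D(10/10 - 6/(-12), 1)*(-77) = (19 + (10/10 - 6/(-12))*1)*(-77) = (19 + (10*(⅒) - 6*(-1/12))*1)*(-77) = (19 + (1 + ½)*1)*(-77) = (19 + (3/2)*1)*(-77) = (19 + 3/2)*(-77) = (41/2)*(-77) = -3157/2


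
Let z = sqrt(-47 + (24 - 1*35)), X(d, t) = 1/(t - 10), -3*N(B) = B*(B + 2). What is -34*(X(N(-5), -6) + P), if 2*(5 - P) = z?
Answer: -1343/8 + 17*I*sqrt(58) ≈ -167.88 + 129.47*I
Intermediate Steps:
N(B) = -B*(2 + B)/3 (N(B) = -B*(B + 2)/3 = -B*(2 + B)/3)
X(d, t) = 1/(-10 + t)
z = I*sqrt(58) (z = sqrt(-47 + (24 - 35)) = sqrt(-47 - 11) = sqrt(-58) = I*sqrt(58) ≈ 7.6158*I)
P = 5 - I*sqrt(58)/2 ≈ 5.0 - 3.8079*I
-34*(X(N(-5), -6) + P) = -34*(1/(-10 - 6) + (5 - I*sqrt(58)/2)) = -34*(1/(-16) + (5 - I*sqrt(58)/2)) = -34*(-1/16 + (5 - I*sqrt(58)/2)) = -34*(79/16 - I*sqrt(58)/2) = -1343/8 + 17*I*sqrt(58)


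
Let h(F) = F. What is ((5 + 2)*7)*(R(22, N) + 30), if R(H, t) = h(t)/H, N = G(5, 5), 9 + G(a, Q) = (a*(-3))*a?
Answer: 14112/11 ≈ 1282.9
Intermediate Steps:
G(a, Q) = -9 - 3*a² (G(a, Q) = -9 + (a*(-3))*a = -9 + (-3*a)*a = -9 - 3*a²)
N = -84 (N = -9 - 3*5² = -9 - 3*25 = -9 - 75 = -84)
R(H, t) = t/H
((5 + 2)*7)*(R(22, N) + 30) = ((5 + 2)*7)*(-84/22 + 30) = (7*7)*(-84*1/22 + 30) = 49*(-42/11 + 30) = 49*(288/11) = 14112/11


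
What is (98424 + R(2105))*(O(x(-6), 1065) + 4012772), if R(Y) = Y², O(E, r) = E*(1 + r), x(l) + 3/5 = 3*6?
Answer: 91298300772298/5 ≈ 1.8260e+13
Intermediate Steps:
x(l) = 87/5 (x(l) = -⅗ + 3*6 = -⅗ + 18 = 87/5)
(98424 + R(2105))*(O(x(-6), 1065) + 4012772) = (98424 + 2105²)*(87*(1 + 1065)/5 + 4012772) = (98424 + 4431025)*((87/5)*1066 + 4012772) = 4529449*(92742/5 + 4012772) = 4529449*(20156602/5) = 91298300772298/5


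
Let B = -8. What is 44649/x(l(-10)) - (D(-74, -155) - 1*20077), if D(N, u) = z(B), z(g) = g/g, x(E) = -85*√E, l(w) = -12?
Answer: 20076 + 14883*I*√3/170 ≈ 20076.0 + 151.64*I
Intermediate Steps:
z(g) = 1
D(N, u) = 1
44649/x(l(-10)) - (D(-74, -155) - 1*20077) = 44649/((-170*I*√3)) - (1 - 1*20077) = 44649/((-170*I*√3)) - (1 - 20077) = 44649/((-170*I*√3)) - 1*(-20076) = 44649*(I*√3/510) + 20076 = 14883*I*√3/170 + 20076 = 20076 + 14883*I*√3/170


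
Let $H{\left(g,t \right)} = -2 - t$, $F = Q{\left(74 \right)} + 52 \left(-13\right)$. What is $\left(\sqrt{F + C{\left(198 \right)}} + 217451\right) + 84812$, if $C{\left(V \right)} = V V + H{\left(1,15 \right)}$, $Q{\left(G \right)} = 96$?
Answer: $302263 + \sqrt{38607} \approx 3.0246 \cdot 10^{5}$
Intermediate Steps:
$F = -580$ ($F = 96 + 52 \left(-13\right) = 96 - 676 = -580$)
$C{\left(V \right)} = -17 + V^{2}$ ($C{\left(V \right)} = V V - 17 = V^{2} - 17 = -17 + V^{2}$)
$\left(\sqrt{F + C{\left(198 \right)}} + 217451\right) + 84812 = \left(\sqrt{-580 - \left(17 - 198^{2}\right)} + 217451\right) + 84812 = \left(\sqrt{-580 + \left(-17 + 39204\right)} + 217451\right) + 84812 = \left(\sqrt{-580 + 39187} + 217451\right) + 84812 = \left(\sqrt{38607} + 217451\right) + 84812 = \left(217451 + \sqrt{38607}\right) + 84812 = 302263 + \sqrt{38607}$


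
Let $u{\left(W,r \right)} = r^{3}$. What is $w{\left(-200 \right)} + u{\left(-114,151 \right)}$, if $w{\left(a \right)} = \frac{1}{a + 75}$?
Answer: $\frac{430368874}{125} \approx 3.443 \cdot 10^{6}$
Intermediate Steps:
$w{\left(a \right)} = \frac{1}{75 + a}$
$w{\left(-200 \right)} + u{\left(-114,151 \right)} = \frac{1}{75 - 200} + 151^{3} = \frac{1}{-125} + 3442951 = - \frac{1}{125} + 3442951 = \frac{430368874}{125}$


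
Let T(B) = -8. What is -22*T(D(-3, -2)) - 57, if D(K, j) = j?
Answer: 119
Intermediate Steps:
-22*T(D(-3, -2)) - 57 = -22*(-8) - 57 = 176 - 57 = 119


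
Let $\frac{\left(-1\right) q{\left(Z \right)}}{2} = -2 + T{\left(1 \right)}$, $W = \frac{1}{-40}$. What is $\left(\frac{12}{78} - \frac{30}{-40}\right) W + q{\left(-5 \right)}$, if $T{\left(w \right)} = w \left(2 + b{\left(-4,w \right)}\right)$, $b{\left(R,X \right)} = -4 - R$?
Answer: $- \frac{47}{2080} \approx -0.022596$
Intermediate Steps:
$T{\left(w \right)} = 2 w$ ($T{\left(w \right)} = w \left(2 - 0\right) = w \left(2 + \left(-4 + 4\right)\right) = w \left(2 + 0\right) = w 2 = 2 w$)
$W = - \frac{1}{40} \approx -0.025$
$q{\left(Z \right)} = 0$ ($q{\left(Z \right)} = - 2 \left(-2 + 2 \cdot 1\right) = - 2 \left(-2 + 2\right) = \left(-2\right) 0 = 0$)
$\left(\frac{12}{78} - \frac{30}{-40}\right) W + q{\left(-5 \right)} = \left(\frac{12}{78} - \frac{30}{-40}\right) \left(- \frac{1}{40}\right) + 0 = \left(12 \cdot \frac{1}{78} - - \frac{3}{4}\right) \left(- \frac{1}{40}\right) + 0 = \left(\frac{2}{13} + \frac{3}{4}\right) \left(- \frac{1}{40}\right) + 0 = \frac{47}{52} \left(- \frac{1}{40}\right) + 0 = - \frac{47}{2080} + 0 = - \frac{47}{2080}$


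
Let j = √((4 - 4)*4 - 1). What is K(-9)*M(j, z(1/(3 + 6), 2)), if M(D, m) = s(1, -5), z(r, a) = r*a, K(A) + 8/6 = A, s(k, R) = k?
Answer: -31/3 ≈ -10.333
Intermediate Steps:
K(A) = -4/3 + A
z(r, a) = a*r
j = I (j = √(0*4 - 1) = √(0 - 1) = √(-1) = I ≈ 1.0*I)
M(D, m) = 1
K(-9)*M(j, z(1/(3 + 6), 2)) = (-4/3 - 9)*1 = -31/3*1 = -31/3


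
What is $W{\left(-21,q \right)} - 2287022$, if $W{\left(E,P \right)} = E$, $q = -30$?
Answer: $-2287043$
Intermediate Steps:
$W{\left(-21,q \right)} - 2287022 = -21 - 2287022 = -2287043$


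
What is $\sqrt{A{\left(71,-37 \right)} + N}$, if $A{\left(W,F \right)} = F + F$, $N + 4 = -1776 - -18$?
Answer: $6 i \sqrt{51} \approx 42.849 i$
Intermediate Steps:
$N = -1762$ ($N = -4 - 1758 = -1762$)
$A{\left(W,F \right)} = 2 F$
$\sqrt{A{\left(71,-37 \right)} + N} = \sqrt{2 \left(-37\right) - 1762} = \sqrt{-74 - 1762} = \sqrt{-1836} = 6 i \sqrt{51}$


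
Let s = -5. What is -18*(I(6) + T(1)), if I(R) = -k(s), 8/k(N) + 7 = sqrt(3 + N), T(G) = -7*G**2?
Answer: 1806/17 - 48*I*sqrt(2)/17 ≈ 106.24 - 3.9931*I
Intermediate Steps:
k(N) = 8/(-7 + sqrt(3 + N))
I(R) = -8/(-7 + I*sqrt(2)) (I(R) = -8/(-7 + sqrt(3 - 5)) = -8/(-7 + sqrt(-2)) = -8/(-7 + I*sqrt(2)))
-18*(I(6) + T(1)) = -18*((56/51 + 8*I*sqrt(2)/51) - 7*1**2) = -18*((56/51 + 8*I*sqrt(2)/51) - 7*1) = -18*((56/51 + 8*I*sqrt(2)/51) - 7) = -18*(-301/51 + 8*I*sqrt(2)/51) = 1806/17 - 48*I*sqrt(2)/17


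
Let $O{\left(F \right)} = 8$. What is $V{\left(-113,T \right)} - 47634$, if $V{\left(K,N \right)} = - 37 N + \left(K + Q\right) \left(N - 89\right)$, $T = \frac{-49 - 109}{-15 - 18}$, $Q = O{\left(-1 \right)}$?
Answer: $- \frac{1285973}{33} \approx -38969.0$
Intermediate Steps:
$Q = 8$
$T = \frac{158}{33}$ ($T = - \frac{158}{-33} = \left(-158\right) \left(- \frac{1}{33}\right) = \frac{158}{33} \approx 4.7879$)
$V{\left(K,N \right)} = - 37 N + \left(-89 + N\right) \left(8 + K\right)$ ($V{\left(K,N \right)} = - 37 N + \left(K + 8\right) \left(N - 89\right) = - 37 N + \left(8 + K\right) \left(-89 + N\right) = - 37 N + \left(-89 + N\right) \left(8 + K\right)$)
$V{\left(-113,T \right)} - 47634 = \left(-712 - -10057 - \frac{4582}{33} - \frac{17854}{33}\right) - 47634 = \left(-712 + 10057 - \frac{4582}{33} - \frac{17854}{33}\right) - 47634 = \frac{285949}{33} - 47634 = - \frac{1285973}{33}$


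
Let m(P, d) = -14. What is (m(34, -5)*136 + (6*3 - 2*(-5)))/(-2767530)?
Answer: 938/1383765 ≈ 0.00067786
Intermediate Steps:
(m(34, -5)*136 + (6*3 - 2*(-5)))/(-2767530) = (-14*136 + (6*3 - 2*(-5)))/(-2767530) = (-1904 + (18 + 10))*(-1/2767530) = (-1904 + 28)*(-1/2767530) = -1876*(-1/2767530) = 938/1383765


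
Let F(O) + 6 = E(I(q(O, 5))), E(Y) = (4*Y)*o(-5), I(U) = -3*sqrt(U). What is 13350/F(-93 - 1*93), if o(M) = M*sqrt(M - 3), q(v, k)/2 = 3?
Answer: -2225/4801 - 89000*I*sqrt(3)/4801 ≈ -0.46345 - 32.108*I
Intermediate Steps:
q(v, k) = 6 (q(v, k) = 2*3 = 6)
o(M) = M*sqrt(-3 + M)
E(Y) = -40*I*Y*sqrt(2) (E(Y) = (4*Y)*(-5*sqrt(-3 - 5)) = (4*Y)*(-10*I*sqrt(2)) = -40*I*Y*sqrt(2))
F(O) = -6 + 240*I*sqrt(3) (F(O) = -6 - 40*I*(-3*sqrt(6))*sqrt(2) = -6 + 240*I*sqrt(3))
13350/F(-93 - 1*93) = 13350/(-6 + 240*I*sqrt(3))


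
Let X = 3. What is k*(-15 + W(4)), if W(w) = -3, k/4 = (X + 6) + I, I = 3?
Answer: -864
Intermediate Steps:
k = 48 (k = 4*((3 + 6) + 3) = 4*(9 + 3) = 4*12 = 48)
k*(-15 + W(4)) = 48*(-15 - 3) = 48*(-18) = -864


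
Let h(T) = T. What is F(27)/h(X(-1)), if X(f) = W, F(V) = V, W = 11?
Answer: 27/11 ≈ 2.4545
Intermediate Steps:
X(f) = 11
F(27)/h(X(-1)) = 27/11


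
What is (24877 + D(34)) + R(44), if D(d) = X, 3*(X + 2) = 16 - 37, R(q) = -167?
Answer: 24701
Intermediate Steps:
X = -9 (X = -2 + (16 - 37)/3 = -2 + (1/3)*(-21) = -2 - 7 = -9)
D(d) = -9
(24877 + D(34)) + R(44) = (24877 - 9) - 167 = 24868 - 167 = 24701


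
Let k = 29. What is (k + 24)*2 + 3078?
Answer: 3184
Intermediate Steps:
(k + 24)*2 + 3078 = (29 + 24)*2 + 3078 = 53*2 + 3078 = 106 + 3078 = 3184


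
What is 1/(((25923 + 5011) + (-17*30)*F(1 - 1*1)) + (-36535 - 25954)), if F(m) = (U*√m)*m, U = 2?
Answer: -1/31555 ≈ -3.1691e-5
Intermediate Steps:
F(m) = 2*m^(3/2) (F(m) = (2*√m)*m = 2*m^(3/2))
1/(((25923 + 5011) + (-17*30)*F(1 - 1*1)) + (-36535 - 25954)) = 1/(((25923 + 5011) + (-17*30)*(2*(1 - 1*1)^(3/2))) + (-36535 - 25954)) = 1/((30934 - 1020*(1 - 1)^(3/2)) - 62489) = 1/((30934 - 1020*0^(3/2)) - 62489) = 1/((30934 - 1020*0) - 62489) = 1/((30934 - 510*0) - 62489) = 1/((30934 + 0) - 62489) = 1/(30934 - 62489) = 1/(-31555) = -1/31555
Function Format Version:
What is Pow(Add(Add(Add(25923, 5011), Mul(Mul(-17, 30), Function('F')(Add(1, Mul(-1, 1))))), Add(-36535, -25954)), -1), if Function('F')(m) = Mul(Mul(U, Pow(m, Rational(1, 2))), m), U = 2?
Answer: Rational(-1, 31555) ≈ -3.1691e-5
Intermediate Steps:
Function('F')(m) = Mul(2, Pow(m, Rational(3, 2))) (Function('F')(m) = Mul(Mul(2, Pow(m, Rational(1, 2))), m) = Mul(2, Pow(m, Rational(3, 2))))
Pow(Add(Add(Add(25923, 5011), Mul(Mul(-17, 30), Function('F')(Add(1, Mul(-1, 1))))), Add(-36535, -25954)), -1) = Pow(Add(Add(Add(25923, 5011), Mul(Mul(-17, 30), Mul(2, Pow(Add(1, Mul(-1, 1)), Rational(3, 2))))), Add(-36535, -25954)), -1) = Pow(Add(Add(30934, Mul(-510, Mul(2, Pow(Add(1, -1), Rational(3, 2))))), -62489), -1) = Pow(Add(Add(30934, Mul(-510, Mul(2, Pow(0, Rational(3, 2))))), -62489), -1) = Pow(Add(Add(30934, Mul(-510, Mul(2, 0))), -62489), -1) = Pow(Add(Add(30934, Mul(-510, 0)), -62489), -1) = Pow(Add(Add(30934, 0), -62489), -1) = Pow(Add(30934, -62489), -1) = Pow(-31555, -1) = Rational(-1, 31555)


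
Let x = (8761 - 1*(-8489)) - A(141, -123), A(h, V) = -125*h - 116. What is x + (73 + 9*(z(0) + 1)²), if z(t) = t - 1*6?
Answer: 35289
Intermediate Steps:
z(t) = -6 + t (z(t) = t - 6 = -6 + t)
A(h, V) = -116 - 125*h
x = 34991 (x = (8761 - 1*(-8489)) - (-116 - 125*141) = (8761 + 8489) - (-116 - 17625) = 17250 - 1*(-17741) = 17250 + 17741 = 34991)
x + (73 + 9*(z(0) + 1)²) = 34991 + (73 + 9*((-6 + 0) + 1)²) = 34991 + (73 + 9*(-6 + 1)²) = 34991 + (73 + 9*(-5)²) = 34991 + (73 + 9*25) = 34991 + (73 + 225) = 34991 + 298 = 35289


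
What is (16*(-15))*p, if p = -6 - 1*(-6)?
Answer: 0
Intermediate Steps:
p = 0 (p = -6 + 6 = 0)
(16*(-15))*p = (16*(-15))*0 = -240*0 = 0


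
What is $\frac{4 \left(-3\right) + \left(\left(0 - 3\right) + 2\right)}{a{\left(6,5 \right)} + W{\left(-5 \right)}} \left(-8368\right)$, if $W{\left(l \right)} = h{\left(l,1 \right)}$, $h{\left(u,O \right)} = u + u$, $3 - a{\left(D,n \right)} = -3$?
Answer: $-27196$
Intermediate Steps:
$a{\left(D,n \right)} = 6$ ($a{\left(D,n \right)} = 3 - -3 = 3 + 3 = 6$)
$h{\left(u,O \right)} = 2 u$
$W{\left(l \right)} = 2 l$
$\frac{4 \left(-3\right) + \left(\left(0 - 3\right) + 2\right)}{a{\left(6,5 \right)} + W{\left(-5 \right)}} \left(-8368\right) = \frac{4 \left(-3\right) + \left(\left(0 - 3\right) + 2\right)}{6 + 2 \left(-5\right)} \left(-8368\right) = \frac{-12 + \left(-3 + 2\right)}{6 - 10} \left(-8368\right) = \frac{-12 - 1}{-4} \left(-8368\right) = \left(-13\right) \left(- \frac{1}{4}\right) \left(-8368\right) = \frac{13}{4} \left(-8368\right) = -27196$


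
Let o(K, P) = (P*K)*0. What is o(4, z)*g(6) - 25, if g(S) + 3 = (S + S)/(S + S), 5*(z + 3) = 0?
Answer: -25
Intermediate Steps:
z = -3 (z = -3 + (⅕)*0 = -3 + 0 = -3)
o(K, P) = 0 (o(K, P) = (K*P)*0 = 0)
g(S) = -2 (g(S) = -3 + (S + S)/(S + S) = -3 + (2*S)/((2*S)) = -3 + (2*S)*(1/(2*S)) = -3 + 1 = -2)
o(4, z)*g(6) - 25 = 0*(-2) - 25 = 0 - 25 = -25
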